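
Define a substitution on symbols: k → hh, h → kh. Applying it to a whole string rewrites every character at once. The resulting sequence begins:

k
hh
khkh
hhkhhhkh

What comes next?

Rewriting each symbol of hhkhhhkh: h→kh, h→kh, k→hh, h→kh, h→kh, h→kh, k→hh, h→kh, which concatenates to kh kh hh kh kh kh hh kh.

khkhhhkhkhkhhhkh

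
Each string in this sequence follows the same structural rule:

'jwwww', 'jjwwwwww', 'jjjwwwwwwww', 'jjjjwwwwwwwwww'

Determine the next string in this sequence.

jjjjjwwwwwwwwwwww

Each string has the form j^{n-1} w^{2n}, where the shown terms are n = 2, 3, 4, 5.
Setting n = 6 gives 5, 12 characters in each block.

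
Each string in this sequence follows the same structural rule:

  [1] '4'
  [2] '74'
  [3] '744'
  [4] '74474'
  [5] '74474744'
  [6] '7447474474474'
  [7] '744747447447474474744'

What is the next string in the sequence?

From term 3 onward, concatenate the last term with the second-to-last: 74·4 = 744, 744·74 = 74474, …
Continuing: 744747447447474474744 · 7447474474474 gives term 8.

7447474474474744747447447474474474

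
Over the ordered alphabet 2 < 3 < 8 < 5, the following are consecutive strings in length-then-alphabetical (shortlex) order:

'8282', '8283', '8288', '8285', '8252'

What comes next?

The successor of 8252 increments the rightmost position that isn't already 5 and resets every position after it to 2.

8253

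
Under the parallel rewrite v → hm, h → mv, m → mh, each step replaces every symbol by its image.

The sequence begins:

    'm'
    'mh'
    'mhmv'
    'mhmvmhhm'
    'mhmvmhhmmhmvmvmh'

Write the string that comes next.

Rewriting the 16 symbols of mhmvmhhmmhmvmvmh one by one yields mh mv mh hm mh mv mv mh mh mv mh hm mh hm mh mv; concatenated:

mhmvmhhmmhmvmvmhmhmvmhhmmhhmmhmv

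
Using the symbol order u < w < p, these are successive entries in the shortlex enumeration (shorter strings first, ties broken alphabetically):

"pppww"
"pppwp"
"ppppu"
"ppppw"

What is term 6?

Stepping forward 2 times from ppppw: ppppw → ppppp, then the target.

uuuuuu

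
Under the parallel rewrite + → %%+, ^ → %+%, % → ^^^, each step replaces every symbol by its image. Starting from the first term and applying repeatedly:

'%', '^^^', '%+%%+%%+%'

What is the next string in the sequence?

Rewriting each symbol of %+%%+%%+%: %→^^^, +→%%+, %→^^^, %→^^^, +→%%+, %→^^^, %→^^^, +→%%+, %→^^^, which concatenates to ^^^ %%+ ^^^ ^^^ %%+ ^^^ ^^^ %%+ ^^^.

^^^%%+^^^^^^%%+^^^^^^%%+^^^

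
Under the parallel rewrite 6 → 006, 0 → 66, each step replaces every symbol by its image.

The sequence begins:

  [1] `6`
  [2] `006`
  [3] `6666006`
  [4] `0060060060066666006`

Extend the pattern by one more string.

66660066666006666600666660060060060060066666006

Applying the rule to each of the 19 symbols of 0060060060066666006 gives the pieces 66 66 006 66 66 006 66 66 006 66 66 006 006 006 006 006 66 66 006, which concatenate to the answer.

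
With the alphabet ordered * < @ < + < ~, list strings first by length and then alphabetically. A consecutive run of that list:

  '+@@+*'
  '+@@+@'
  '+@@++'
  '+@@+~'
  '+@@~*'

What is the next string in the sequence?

Find the rightmost character of +@@~* below ~, bump it to the next letter, and reset everything to its right to *.

+@@~@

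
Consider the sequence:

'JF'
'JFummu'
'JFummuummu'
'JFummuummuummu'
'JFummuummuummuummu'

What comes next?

Each term is the previous one with ummu appended.
Applying this once more to JFummuummuummuummu:

JFummuummuummuummuummu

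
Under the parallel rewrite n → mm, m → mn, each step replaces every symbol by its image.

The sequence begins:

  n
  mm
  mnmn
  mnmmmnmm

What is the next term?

Rewriting each symbol of mnmmmnmm: m→mn, n→mm, m→mn, m→mn, m→mn, n→mm, m→mn, m→mn, which concatenates to mn mm mn mn mn mm mn mn.

mnmmmnmnmnmmmnmn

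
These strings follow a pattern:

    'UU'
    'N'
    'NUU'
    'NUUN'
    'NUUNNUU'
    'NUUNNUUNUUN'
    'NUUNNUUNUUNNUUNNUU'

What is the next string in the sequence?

From term 3 onward, concatenate the last term with the second-to-last: N·UU = NUU, NUU·N = NUUN, …
The next term joins NUUNNUUNUUNNUUNNUU and NUUNNUUNUUN.

NUUNNUUNUUNNUUNNUUNUUNNUUNUUN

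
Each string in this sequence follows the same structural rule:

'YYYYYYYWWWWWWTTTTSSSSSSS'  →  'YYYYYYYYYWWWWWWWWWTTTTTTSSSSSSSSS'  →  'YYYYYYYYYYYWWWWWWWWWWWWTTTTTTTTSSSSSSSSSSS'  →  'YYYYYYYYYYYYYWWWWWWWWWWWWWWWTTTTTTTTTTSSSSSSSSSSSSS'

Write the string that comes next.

The n-th term is 2n+3 Y's then 3n W's then 2n T's then 2n+3 S's, where the shown terms are n = 2, 3, 4, 5.
For the next term, n = 6, so the run lengths are 15, 18, 12, 15.

YYYYYYYYYYYYYYYWWWWWWWWWWWWWWWWWWTTTTTTTTTTTTSSSSSSSSSSSSSSS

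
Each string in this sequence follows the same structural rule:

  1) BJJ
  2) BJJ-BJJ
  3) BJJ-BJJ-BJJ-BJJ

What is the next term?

s(k+1) = s(k)·-·s(k) — each term doubles the last with '-' between the halves.
So the next term is two copies of BJJ-BJJ-BJJ-BJJ with '-' between the halves.

BJJ-BJJ-BJJ-BJJ-BJJ-BJJ-BJJ-BJJ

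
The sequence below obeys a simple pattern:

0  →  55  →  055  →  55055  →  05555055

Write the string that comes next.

5505505555055

Each term (from the third on) is the two preceding terms concatenated in order: term 3 = 0·55 = 055.
Continuing: 55055 · 05555055 gives term 6.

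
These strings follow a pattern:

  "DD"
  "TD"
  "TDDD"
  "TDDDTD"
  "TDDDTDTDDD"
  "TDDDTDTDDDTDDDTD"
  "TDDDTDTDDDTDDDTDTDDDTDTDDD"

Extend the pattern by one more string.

From term 3 onward, concatenate the last term with the second-to-last: TD·DD = TDDD, TDDD·TD = TDDDTD, …
Continuing: TDDDTDTDDDTDDDTDTDDDTDTDDD · TDDDTDTDDDTDDDTD gives term 8.

TDDDTDTDDDTDDDTDTDDDTDTDDDTDDDTDTDDDTDDDTD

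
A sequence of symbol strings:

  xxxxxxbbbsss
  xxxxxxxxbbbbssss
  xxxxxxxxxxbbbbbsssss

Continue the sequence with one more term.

Reading off run lengths: x runs 6, 8, 10; b runs 3, 4, 5; s runs 3, 4, 5 — each is linear in n, where the shown terms are n = 3, 4, 5.
Setting n = 6 gives 12, 6, 6 characters in each block.

xxxxxxxxxxxxbbbbbbssssss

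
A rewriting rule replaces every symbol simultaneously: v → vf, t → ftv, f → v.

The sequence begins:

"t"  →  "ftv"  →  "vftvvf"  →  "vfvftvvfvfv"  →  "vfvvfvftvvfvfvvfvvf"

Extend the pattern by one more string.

vfvvfvfvvfvftvvfvfvvfvvfvfvvfvfv

Replace each of the 19 characters of vfvvfvftvvfvfvvfvvf in place — vf v vf vf v vf v ftv vf vf v vf v vf vf v vf vf v — and concatenate.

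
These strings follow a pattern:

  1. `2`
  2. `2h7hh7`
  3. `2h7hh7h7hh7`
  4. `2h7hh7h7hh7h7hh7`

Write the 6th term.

Every step adds h7hh7 to the end: s(k+1) = s(k)·h7hh7.
From 2h7hh7h7hh7h7hh7, 2 further steps: 2h7hh7h7hh7h7hh7 → 2h7hh7h7hh7h7hh7h7hh7 → (answer).

2h7hh7h7hh7h7hh7h7hh7h7hh7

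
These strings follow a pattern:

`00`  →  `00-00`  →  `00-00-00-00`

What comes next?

Every step duplicates the string with '-' between the halves.
One more doubling of 00-00-00-00 gives the answer.

00-00-00-00-00-00-00-00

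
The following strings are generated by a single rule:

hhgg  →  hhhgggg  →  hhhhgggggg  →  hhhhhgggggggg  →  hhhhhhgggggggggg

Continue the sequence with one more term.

hhhhhhhgggggggggggg

The n-th term is n+1 h's then 2n g's (n = 1, 2, …).
Setting n = 6 gives 7, 12 characters in each block.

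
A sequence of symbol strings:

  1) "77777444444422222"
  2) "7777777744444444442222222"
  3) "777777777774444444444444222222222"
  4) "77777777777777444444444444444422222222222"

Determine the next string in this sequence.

7777777777777777744444444444444444442222222222222

Each string has the form 7^{3n-1} 4^{3n+1} 2^{2n+1}, where the shown terms are n = 2, 3, 4, 5.
Setting n = 6 gives 17, 19, 13 characters in each block.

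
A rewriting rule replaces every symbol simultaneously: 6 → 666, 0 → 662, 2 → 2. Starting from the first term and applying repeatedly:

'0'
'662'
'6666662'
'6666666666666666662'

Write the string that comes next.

Applying the rule to each of the 19 symbols of 6666666666666666662 gives the pieces 666 666 666 666 666 666 666 666 666 666 666 666 666 666 666 666 666 666 2, which concatenate to the answer.

6666666666666666666666666666666666666666666666666666662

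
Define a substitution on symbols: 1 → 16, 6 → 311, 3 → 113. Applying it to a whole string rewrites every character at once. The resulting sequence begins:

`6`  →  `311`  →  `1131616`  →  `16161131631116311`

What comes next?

φ(16161131631116311) expands symbol-by-symbol to 16 311 16 311 16 16 113 16 311 113 16 16 16 311 113 16 16; joining the 17 pieces gives the next term.

16311163111616113163111131616163111131616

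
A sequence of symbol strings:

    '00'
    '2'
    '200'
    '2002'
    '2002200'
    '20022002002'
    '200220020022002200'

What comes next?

20022002002200220020022002002

This is a Fibonacci-style word recurrence s(k) = s(k−1)·s(k−2): e.g. 2·00 = 200.
The next term joins 200220020022002200 and 20022002002.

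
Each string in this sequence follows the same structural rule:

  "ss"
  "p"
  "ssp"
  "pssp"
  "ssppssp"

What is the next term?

From term 3 onward, concatenate the second-to-last term with the last: ss·p = ssp, p·ssp = pssp, …
The next term joins pssp and ssppssp.

psspssppssp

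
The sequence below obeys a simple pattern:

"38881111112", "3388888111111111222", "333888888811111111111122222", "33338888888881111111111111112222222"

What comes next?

3333388888888888111111111111111111222222222

The n-th term is n 3's then 2n+1 8's then 3n+3 1's then 2n-1 2's (n = 1, 2, …).
Setting n = 5 gives 5, 11, 18, 9 characters in each block.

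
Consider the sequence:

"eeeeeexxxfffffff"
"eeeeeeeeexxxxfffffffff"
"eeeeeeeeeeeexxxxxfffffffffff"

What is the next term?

eeeeeeeeeeeeeeexxxxxxfffffffffffff

The n-th term is 3n e's then n+1 x's then 2n+3 f's, where the shown terms are n = 2, 3, 4.
At n = 5 the blocks have lengths 15, 6, 13.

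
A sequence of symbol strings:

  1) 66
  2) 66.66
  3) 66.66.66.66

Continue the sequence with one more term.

Every step duplicates the string with '.' between the halves.
One more doubling of 66.66.66.66 gives the answer.

66.66.66.66.66.66.66.66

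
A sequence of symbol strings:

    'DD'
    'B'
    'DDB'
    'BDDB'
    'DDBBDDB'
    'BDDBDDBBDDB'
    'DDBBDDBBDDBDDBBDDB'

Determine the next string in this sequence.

BDDBDDBBDDBDDBBDDBBDDBDDBBDDB

From term 3 onward, concatenate the second-to-last term with the last: DD·B = DDB, B·DDB = BDDB, …
So term 8 is BDDBDDBBDDB·DDBBDDBBDDBDDBBDDB.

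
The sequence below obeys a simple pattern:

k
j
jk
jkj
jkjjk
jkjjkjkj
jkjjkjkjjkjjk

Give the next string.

This is a Fibonacci-style word recurrence s(k) = s(k−1)·s(k−2): e.g. j·k = jk.
The next term joins jkjjkjkjjkjjk and jkjjkjkj.

jkjjkjkjjkjjkjkjjkjkj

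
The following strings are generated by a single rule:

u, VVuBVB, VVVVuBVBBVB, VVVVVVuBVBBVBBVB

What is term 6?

Each term wraps the previous one in VV on the left and BVB on the right.
From VVVVVVuBVBBVBBVB, 2 further steps: VVVVVVuBVBBVBBVB → VVVVVVVVuBVBBVBBVBBVB → (answer).

VVVVVVVVVVuBVBBVBBVBBVBBVB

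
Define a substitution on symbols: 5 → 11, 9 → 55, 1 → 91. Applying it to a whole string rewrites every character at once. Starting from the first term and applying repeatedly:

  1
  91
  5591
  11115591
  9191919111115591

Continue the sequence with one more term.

55915591559155919191919111115591

Applying the rule to each of the 16 symbols of 9191919111115591 gives the pieces 55 91 55 91 55 91 55 91 91 91 91 91 11 11 55 91, which concatenate to the answer.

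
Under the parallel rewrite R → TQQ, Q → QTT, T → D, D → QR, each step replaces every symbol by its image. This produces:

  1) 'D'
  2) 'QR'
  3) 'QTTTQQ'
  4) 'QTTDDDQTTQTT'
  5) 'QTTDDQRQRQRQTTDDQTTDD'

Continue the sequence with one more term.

QTTDDQRQRQTTTQQQTTTQQQTTTQQQTTDDQRQRQTTDDQRQR

Applying the rule to each of the 21 symbols of QTTDDQRQRQRQTTDDQTTDD gives the pieces QTT D D QR QR QTT TQQ QTT TQQ QTT TQQ QTT D D QR QR QTT D D QR QR, which concatenate to the answer.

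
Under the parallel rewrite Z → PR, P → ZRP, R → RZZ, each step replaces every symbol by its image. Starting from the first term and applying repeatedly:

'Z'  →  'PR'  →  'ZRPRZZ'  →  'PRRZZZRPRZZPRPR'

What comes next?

Rewriting the 15 symbols of PRRZZZRPRZZPRPR one by one yields ZRP RZZ RZZ PR PR PR RZZ ZRP RZZ PR PR ZRP RZZ ZRP RZZ; concatenated:

ZRPRZZRZZPRPRPRRZZZRPRZZPRPRZRPRZZZRPRZZ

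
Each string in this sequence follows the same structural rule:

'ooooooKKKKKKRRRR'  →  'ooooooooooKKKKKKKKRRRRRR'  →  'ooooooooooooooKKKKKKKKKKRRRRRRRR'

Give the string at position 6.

ooooooooooooooooooooooooooKKKKKKKKKKKKKKKKRRRRRRRRRRRRRR

Reading off run lengths: o runs 6, 10, 14; K runs 6, 8, 10; R runs 4, 6, 8 — each is linear in n, where the shown terms are n = 2, 3, 4.
For term 6, n = 7, so the run lengths are 26, 16, 14.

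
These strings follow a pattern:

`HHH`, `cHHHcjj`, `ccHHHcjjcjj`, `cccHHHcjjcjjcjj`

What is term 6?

Each term wraps the previous one in c on the left and cjj on the right.
From cccHHHcjjcjjcjj, 2 further steps: cccHHHcjjcjjcjj → ccccHHHcjjcjjcjjcjj → (answer).

cccccHHHcjjcjjcjjcjjcjj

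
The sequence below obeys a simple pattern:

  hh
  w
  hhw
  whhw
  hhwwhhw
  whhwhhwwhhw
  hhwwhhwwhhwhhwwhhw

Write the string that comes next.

whhwhhwwhhwhhwwhhwwhhwhhwwhhw

Each term (from the third on) is the two preceding terms concatenated in order: term 3 = hh·w = hhw.
The next term joins whhwhhwwhhw and hhwwhhwwhhwhhwwhhw.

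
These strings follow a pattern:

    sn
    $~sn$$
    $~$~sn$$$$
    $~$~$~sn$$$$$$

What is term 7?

Every step adds $~ to the front and $$ to the end of the previous string.
From $~$~$~sn$$$$$$, 3 further steps: $~$~$~sn$$$$$$ → $~$~$~$~sn$$$$$$$$ → $~$~$~$~$~sn$$$$$$$$$$ → (answer).

$~$~$~$~$~$~sn$$$$$$$$$$$$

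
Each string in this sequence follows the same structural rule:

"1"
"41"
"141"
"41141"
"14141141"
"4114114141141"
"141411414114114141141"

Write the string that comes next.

From term 3 onward, concatenate the second-to-last term with the last: 1·41 = 141, 41·141 = 41141, …
The next term joins 4114114141141 and 141411414114114141141.

4114114141141141411414114114141141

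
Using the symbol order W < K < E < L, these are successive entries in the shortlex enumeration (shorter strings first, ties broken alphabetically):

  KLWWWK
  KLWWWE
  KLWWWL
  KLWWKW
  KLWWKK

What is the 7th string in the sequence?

KLWWKL

Advancing 2 positions from KLWWKK through KLWWKK → KLWWKE reaches term 7.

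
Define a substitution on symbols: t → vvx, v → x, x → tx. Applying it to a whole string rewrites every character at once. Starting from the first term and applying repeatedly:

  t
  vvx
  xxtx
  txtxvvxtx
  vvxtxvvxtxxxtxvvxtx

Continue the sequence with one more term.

xxtxvvxtxxxtxvvxtxtxtxvvxtxxxtxvvxtx

φ(vvxtxvvxtxxxtxvvxtx) expands symbol-by-symbol to x x tx vvx tx x x tx vvx tx tx tx vvx tx x x tx vvx tx; joining the 19 pieces gives the next term.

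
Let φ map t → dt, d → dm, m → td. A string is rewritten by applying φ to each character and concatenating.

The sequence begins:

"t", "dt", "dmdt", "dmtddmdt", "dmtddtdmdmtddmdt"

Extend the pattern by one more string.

Replace each of the 16 characters of dmtddtdmdmtddmdt in place — dm td dt dm dm dt dm td dm td dt dm dm td dm dt — and concatenate.

dmtddtdmdmdtdmtddmtddtdmdmtddmdt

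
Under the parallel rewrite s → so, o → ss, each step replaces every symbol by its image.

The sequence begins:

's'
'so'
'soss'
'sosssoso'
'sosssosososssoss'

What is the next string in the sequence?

Replace each of the 16 characters of sosssosososssoss in place — so ss so so so ss so ss so ss so so so ss so so — and concatenate.

sosssosososssosssosssosososssoso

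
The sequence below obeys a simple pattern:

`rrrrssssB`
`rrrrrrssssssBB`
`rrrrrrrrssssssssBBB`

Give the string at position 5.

rrrrrrrrrrrrssssssssssssBBBBB

Reading off run lengths: r runs 4, 6, 8; s runs 4, 6, 8; B runs 1, 2, 3 — each is linear in n, where the shown terms are n = 2, 3, 4.
For term 5, n = 6, so the run lengths are 12, 12, 5.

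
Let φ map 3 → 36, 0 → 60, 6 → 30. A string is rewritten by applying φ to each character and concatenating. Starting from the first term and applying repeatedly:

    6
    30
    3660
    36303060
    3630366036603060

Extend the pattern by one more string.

36303660363030603630306036603060

Applying the rule to each of the 16 symbols of 3630366036603060 gives the pieces 36 30 36 60 36 30 30 60 36 30 30 60 36 60 30 60, which concatenate to the answer.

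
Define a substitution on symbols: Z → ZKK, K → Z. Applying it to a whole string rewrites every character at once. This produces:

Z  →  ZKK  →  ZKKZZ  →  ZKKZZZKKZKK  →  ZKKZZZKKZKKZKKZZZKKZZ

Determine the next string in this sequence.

Applying the rule to each of the 21 symbols of ZKKZZZKKZKKZKKZZZKKZZ gives the pieces ZKK Z Z ZKK ZKK ZKK Z Z ZKK Z Z ZKK Z Z ZKK ZKK ZKK Z Z ZKK ZKK, which concatenate to the answer.

ZKKZZZKKZKKZKKZZZKKZZZKKZZZKKZKKZKKZZZKKZKK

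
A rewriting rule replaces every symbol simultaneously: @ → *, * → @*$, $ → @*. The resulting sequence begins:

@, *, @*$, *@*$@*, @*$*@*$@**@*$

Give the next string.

*@*$@*@*$*@*$@**@*$@*$*@*$@*

φ(@*$*@*$@**@*$) expands symbol-by-symbol to * @*$ @* @*$ * @*$ @* * @*$ @*$ * @*$ @*; joining the 13 pieces gives the next term.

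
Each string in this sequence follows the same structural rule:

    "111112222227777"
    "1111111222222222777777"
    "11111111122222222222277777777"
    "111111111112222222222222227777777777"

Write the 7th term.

111111111111111112222222222222222222222227777777777777777

Each string has the form 1^{2n+3} 2^{3n+3} 7^{2n+2} (n = 1, 2, …).
For term 7, n = 7, so the run lengths are 17, 24, 16.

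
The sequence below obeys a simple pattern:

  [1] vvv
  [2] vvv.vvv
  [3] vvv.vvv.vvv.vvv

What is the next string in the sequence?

Every step duplicates the string with '.' between the halves.
Doubling vvv.vvv.vvv.vvv with '.' between the halves:

vvv.vvv.vvv.vvv.vvv.vvv.vvv.vvv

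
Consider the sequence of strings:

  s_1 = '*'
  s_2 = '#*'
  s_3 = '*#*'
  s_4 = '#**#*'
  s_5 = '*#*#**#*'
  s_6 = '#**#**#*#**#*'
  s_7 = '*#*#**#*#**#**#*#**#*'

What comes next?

#**#**#*#**#**#*#**#*#**#**#*#**#*

From term 3 onward, concatenate the second-to-last term with the last: *·#* = *#*, #*·*#* = #**#*, …
So term 8 is #**#**#*#**#*·*#*#**#*#**#**#*#**#*.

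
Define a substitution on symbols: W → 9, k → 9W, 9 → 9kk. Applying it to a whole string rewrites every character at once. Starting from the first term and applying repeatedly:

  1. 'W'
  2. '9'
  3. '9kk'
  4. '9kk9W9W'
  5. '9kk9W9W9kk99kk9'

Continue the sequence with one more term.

Rewriting the 15 symbols of 9kk9W9W9kk99kk9 one by one yields 9kk 9W 9W 9kk 9 9kk 9 9kk 9W 9W 9kk 9kk 9W 9W 9kk; concatenated:

9kk9W9W9kk99kk99kk9W9W9kk9kk9W9W9kk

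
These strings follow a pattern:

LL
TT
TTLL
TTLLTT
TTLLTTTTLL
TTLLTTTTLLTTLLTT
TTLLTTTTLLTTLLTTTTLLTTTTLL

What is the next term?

TTLLTTTTLLTTLLTTTTLLTTTTLLTTLLTTTTLLTTLLTT

This is a Fibonacci-style word recurrence s(k) = s(k−1)·s(k−2): e.g. TT·LL = TTLL.
So term 8 is TTLLTTTTLLTTLLTTTTLLTTTTLL·TTLLTTTTLLTTLLTT.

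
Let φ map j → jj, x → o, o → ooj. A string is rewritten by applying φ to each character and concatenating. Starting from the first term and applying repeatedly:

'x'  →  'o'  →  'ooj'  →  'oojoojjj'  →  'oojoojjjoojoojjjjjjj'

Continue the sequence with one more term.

Rewriting the 20 symbols of oojoojjjoojoojjjjjjj one by one yields ooj ooj jj ooj ooj jj jj jj ooj ooj jj ooj ooj jj jj jj jj jj jj jj; concatenated:

oojoojjjoojoojjjjjjjoojoojjjoojoojjjjjjjjjjjjjjj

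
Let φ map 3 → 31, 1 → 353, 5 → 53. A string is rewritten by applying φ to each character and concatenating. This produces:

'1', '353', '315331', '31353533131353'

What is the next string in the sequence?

3135331533153313135331353315331

Applying the rule to each of the 14 symbols of 31353533131353 gives the pieces 31 353 31 53 31 53 31 31 353 31 353 31 53 31, which concatenate to the answer.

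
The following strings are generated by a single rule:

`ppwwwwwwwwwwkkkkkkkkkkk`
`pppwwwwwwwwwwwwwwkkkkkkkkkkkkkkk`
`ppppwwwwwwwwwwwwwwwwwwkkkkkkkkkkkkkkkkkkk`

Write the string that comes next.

Each string has the form p^{n} w^{4n+2} k^{4n+3}, where the shown terms are n = 2, 3, 4.
At n = 5 the blocks have lengths 5, 22, 23.

pppppwwwwwwwwwwwwwwwwwwwwwwkkkkkkkkkkkkkkkkkkkkkkk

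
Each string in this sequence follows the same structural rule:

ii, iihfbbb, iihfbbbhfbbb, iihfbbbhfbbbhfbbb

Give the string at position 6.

Each term is the previous one with hfbbb appended.
From iihfbbbhfbbbhfbbb, 2 further steps: iihfbbbhfbbbhfbbb → iihfbbbhfbbbhfbbbhfbbb → (answer).

iihfbbbhfbbbhfbbbhfbbbhfbbb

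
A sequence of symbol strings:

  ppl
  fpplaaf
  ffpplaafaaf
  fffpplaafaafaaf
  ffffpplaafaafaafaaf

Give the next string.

Each term wraps the previous one in f on the left and aaf on the right.
Applying this once more to ffffpplaafaafaafaaf:

fffffpplaafaafaafaafaaf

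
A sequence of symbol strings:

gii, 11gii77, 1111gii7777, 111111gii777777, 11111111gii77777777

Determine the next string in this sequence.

s(k+1) = 11·s(k)·77, so each term gains 11 as a prefix and 77 as a suffix.
Applying this once more to 11111111gii77777777:

1111111111gii7777777777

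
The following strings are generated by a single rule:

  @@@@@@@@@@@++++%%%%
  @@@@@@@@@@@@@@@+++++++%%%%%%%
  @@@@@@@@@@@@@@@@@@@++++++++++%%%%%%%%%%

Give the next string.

@@@@@@@@@@@@@@@@@@@@@@@+++++++++++++%%%%%%%%%%%%%

The n-th term is 4n+3 @'s then 3n-2 +'s then 3n-2 %'s, where the shown terms are n = 2, 3, 4.
For the next term, n = 5, so the run lengths are 23, 13, 13.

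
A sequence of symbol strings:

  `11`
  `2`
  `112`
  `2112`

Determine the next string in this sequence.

1122112

Each term (from the third on) is the two preceding terms concatenated in order: term 3 = 11·2 = 112.
So term 5 is 112·2112.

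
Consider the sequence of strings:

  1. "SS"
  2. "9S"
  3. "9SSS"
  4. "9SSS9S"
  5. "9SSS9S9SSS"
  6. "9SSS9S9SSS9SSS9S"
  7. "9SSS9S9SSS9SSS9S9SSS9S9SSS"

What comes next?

This is a Fibonacci-style word recurrence s(k) = s(k−1)·s(k−2): e.g. 9S·SS = 9SSS.
The next term joins 9SSS9S9SSS9SSS9S9SSS9S9SSS and 9SSS9S9SSS9SSS9S.

9SSS9S9SSS9SSS9S9SSS9S9SSS9SSS9S9SSS9SSS9S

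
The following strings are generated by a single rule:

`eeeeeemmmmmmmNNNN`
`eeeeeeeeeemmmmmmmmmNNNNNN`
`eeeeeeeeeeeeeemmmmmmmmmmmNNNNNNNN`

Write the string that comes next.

Each string has the form e^{4n-2} m^{2n+3} N^{2n}, where the shown terms are n = 2, 3, 4.
For the next term, n = 5, so the run lengths are 18, 13, 10.

eeeeeeeeeeeeeeeeeemmmmmmmmmmmmmNNNNNNNNNN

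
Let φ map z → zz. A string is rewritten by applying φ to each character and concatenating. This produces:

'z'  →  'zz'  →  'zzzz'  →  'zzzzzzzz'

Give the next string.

Rewriting each symbol of zzzzzzzz: z→zz, z→zz, z→zz, z→zz, z→zz, z→zz, z→zz, z→zz, which concatenates to zz zz zz zz zz zz zz zz.

zzzzzzzzzzzzzzzz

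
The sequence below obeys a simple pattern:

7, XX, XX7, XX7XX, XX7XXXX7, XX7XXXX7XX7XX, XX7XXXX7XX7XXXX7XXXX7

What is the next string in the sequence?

Each term (from the third on) is the previous term followed by the one before it: term 3 = XX·7 = XX7.
Continuing: XX7XXXX7XX7XXXX7XXXX7 · XX7XXXX7XX7XX gives term 8.

XX7XXXX7XX7XXXX7XXXX7XX7XXXX7XX7XX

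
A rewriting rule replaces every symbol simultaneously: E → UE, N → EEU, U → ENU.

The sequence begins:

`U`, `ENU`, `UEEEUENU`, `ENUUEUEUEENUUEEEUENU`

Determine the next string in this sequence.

Rewriting the 20 symbols of ENUUEUEUEENUUEEEUENU one by one yields UE EEU ENU ENU UE ENU UE ENU UE UE EEU ENU ENU UE UE UE ENU UE EEU ENU; concatenated:

UEEEUENUENUUEENUUEENUUEUEEEUENUENUUEUEUEENUUEEEUENU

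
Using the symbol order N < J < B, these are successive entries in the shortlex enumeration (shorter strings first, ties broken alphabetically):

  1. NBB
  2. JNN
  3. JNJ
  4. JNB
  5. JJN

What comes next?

JJJ

The successor of JJN increments the rightmost position that isn't already B and resets every position after it to N.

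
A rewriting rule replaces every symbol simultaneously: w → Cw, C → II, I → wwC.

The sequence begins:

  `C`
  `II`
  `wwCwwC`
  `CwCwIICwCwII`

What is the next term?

Expanding CwCwIICwCwII: C→II, w→Cw, C→II, w→Cw, I→wwC, I→wwC, C→II, w→Cw, C→II, w→Cw, I→wwC, I→wwC. Concatenated: II Cw II Cw wwC wwC II Cw II Cw wwC wwC.

IICwIICwwwCwwCIICwIICwwwCwwC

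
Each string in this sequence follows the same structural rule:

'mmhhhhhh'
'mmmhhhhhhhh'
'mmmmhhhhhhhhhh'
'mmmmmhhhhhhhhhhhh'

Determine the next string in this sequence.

Reading off run lengths: m runs 2, 3, 4, 5; h runs 6, 8, 10, 12 — each is linear in n, where the shown terms are n = 3, 4, 5, 6.
Setting n = 7 gives 6, 14 characters in each block.

mmmmmmhhhhhhhhhhhhhh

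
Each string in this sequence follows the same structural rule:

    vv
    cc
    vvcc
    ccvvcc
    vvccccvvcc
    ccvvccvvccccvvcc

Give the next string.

From term 3 onward, concatenate the second-to-last term with the last: vv·cc = vvcc, cc·vvcc = ccvvcc, …
So term 7 is vvccccvvcc·ccvvccvvccccvvcc.

vvccccvvccccvvccvvccccvvcc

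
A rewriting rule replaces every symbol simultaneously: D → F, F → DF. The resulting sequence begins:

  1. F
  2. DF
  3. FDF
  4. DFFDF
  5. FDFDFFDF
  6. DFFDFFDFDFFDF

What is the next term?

FDFDFFDFDFFDFFDFDFFDF

Replace each of the 13 characters of DFFDFFDFDFFDF in place — F DF DF F DF DF F DF F DF DF F DF — and concatenate.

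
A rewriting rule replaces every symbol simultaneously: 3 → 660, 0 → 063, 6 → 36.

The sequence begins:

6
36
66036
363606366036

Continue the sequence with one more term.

Expanding 363606366036: 3→660, 6→36, 3→660, 6→36, 0→063, 6→36, 3→660, 6→36, 6→36, 0→063, 3→660, 6→36. Concatenated: 660 36 660 36 063 36 660 36 36 063 660 36.

660366603606336660363606366036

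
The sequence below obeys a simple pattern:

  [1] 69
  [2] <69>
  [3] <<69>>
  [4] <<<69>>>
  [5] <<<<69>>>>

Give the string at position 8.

<<<<<<<69>>>>>>>

Every step adds < to the front and > to the end of the previous string.
From <<<<69>>>>, 3 further steps: <<<<69>>>> → <<<<<69>>>>> → <<<<<<69>>>>>> → (answer).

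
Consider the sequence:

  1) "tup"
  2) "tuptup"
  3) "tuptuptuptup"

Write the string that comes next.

Each string is two copies of the previous one concatenated.
So the next term is two copies of tuptuptuptup.

tuptuptuptuptuptuptuptup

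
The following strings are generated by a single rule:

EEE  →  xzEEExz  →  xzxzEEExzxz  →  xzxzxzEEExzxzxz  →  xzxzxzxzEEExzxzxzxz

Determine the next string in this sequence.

xzxzxzxzxzEEExzxzxzxzxz

Each term wraps the previous one in xz on the left and xz on the right.
One more step from xzxzxzxzEEExzxzxzxz gives the answer.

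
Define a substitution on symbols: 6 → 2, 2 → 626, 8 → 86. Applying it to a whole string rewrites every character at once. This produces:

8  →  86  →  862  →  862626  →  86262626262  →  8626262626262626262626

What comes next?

8626262626262626262626262626262626262626262

Applying the rule to each of the 22 symbols of 8626262626262626262626 gives the pieces 86 2 626 2 626 2 626 2 626 2 626 2 626 2 626 2 626 2 626 2 626 2, which concatenate to the answer.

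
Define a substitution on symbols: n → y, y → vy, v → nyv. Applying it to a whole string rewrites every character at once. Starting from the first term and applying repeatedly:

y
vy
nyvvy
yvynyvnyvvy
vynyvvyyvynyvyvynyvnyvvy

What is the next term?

Rewriting the 24 symbols of vynyvvyyvynyvyvynyvnyvvy one by one yields nyv vy y vy nyv nyv vy vy nyv vy y vy nyv vy nyv vy y vy nyv y vy nyv nyv vy; concatenated:

nyvvyyvynyvnyvvyvynyvvyyvynyvvynyvvyyvynyvyvynyvnyvvy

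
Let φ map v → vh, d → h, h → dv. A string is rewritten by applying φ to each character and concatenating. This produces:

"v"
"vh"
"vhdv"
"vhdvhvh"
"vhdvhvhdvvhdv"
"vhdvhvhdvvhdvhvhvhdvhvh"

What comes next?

Rewriting the 23 symbols of vhdvhvhdvvhdvhvhvhdvhvh one by one yields vh dv h vh dv vh dv h vh vh dv h vh dv vh dv vh dv h vh dv vh dv; concatenated:

vhdvhvhdvvhdvhvhvhdvhvhdvvhdvvhdvhvhdvvhdv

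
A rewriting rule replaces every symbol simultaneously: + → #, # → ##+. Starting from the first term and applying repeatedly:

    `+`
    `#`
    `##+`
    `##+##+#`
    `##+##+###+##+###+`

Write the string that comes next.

Rewriting the 17 symbols of ##+##+###+##+###+ one by one yields ##+ ##+ # ##+ ##+ # ##+ ##+ ##+ # ##+ ##+ # ##+ ##+ ##+ #; concatenated:

##+##+###+##+###+##+##+###+##+###+##+##+#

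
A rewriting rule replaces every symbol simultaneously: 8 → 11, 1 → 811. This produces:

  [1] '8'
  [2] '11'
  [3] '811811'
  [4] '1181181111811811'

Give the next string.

φ(1181181111811811) expands symbol-by-symbol to 811 811 11 811 811 11 811 811 811 811 11 811 811 11 811 811; joining the 16 pieces gives the next term.

81181111811811118118118118111181181111811811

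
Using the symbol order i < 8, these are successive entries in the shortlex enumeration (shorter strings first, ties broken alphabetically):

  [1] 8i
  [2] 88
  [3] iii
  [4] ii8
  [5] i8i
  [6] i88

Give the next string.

The successor of i88 increments the rightmost position that isn't already 8 and resets every position after it to i.

8ii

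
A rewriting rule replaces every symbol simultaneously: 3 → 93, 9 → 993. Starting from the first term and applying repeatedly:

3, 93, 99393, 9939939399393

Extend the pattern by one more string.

9939939399399393993939939939399393

Applying the rule to each of the 13 symbols of 9939939399393 gives the pieces 993 993 93 993 993 93 993 93 993 993 93 993 93, which concatenate to the answer.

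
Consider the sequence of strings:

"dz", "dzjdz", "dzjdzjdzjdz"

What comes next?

Each string is two copies of the previous one joined by 'j'.
Doubling dzjdzjdzjdz with 'j' between the halves:

dzjdzjdzjdzjdzjdzjdzjdz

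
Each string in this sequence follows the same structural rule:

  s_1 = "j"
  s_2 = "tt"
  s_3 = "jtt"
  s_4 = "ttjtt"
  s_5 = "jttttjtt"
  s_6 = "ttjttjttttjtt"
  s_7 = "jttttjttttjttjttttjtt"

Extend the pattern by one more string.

ttjttjttttjttjttttjttttjttjttttjtt

Each term (from the third on) is the two preceding terms concatenated in order: term 3 = j·tt = jtt.
So term 8 is ttjttjttttjtt·jttttjttttjttjttttjtt.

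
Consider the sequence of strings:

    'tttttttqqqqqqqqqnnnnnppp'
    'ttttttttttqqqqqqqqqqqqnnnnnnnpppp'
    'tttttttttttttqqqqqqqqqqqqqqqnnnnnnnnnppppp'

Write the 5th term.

The n-th term is 3n-2 t's then 3n q's then 2n-1 n's then n p's, where the shown terms are n = 3, 4, 5.
Setting n = 7 gives 19, 21, 13, 7 characters in each block.

tttttttttttttttttttqqqqqqqqqqqqqqqqqqqqqnnnnnnnnnnnnnppppppp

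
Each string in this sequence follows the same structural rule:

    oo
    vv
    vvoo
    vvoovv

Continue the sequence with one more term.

From term 3 onward, concatenate the last term with the second-to-last: vv·oo = vvoo, vvoo·vv = vvoovv, …
Continuing: vvoovv · vvoo gives term 5.

vvoovvvvoo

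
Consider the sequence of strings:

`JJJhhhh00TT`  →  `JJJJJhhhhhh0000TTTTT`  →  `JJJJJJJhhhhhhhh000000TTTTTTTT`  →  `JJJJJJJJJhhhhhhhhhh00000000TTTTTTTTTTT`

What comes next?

Term n consists of 2n+1 J's, followed by 2n+2 h's, followed by 2n 0's, followed by 3n-1 T's (n = 1, 2, …).
Setting n = 5 gives 11, 12, 10, 14 characters in each block.

JJJJJJJJJJJhhhhhhhhhhhh0000000000TTTTTTTTTTTTTT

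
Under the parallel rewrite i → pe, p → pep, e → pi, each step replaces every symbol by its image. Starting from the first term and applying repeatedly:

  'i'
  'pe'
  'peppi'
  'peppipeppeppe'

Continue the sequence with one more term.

peppipeppeppepeppipeppeppipeppeppi

Applying the rule to each of the 13 symbols of peppipeppeppe gives the pieces pep pi pep pep pe pep pi pep pep pi pep pep pi, which concatenate to the answer.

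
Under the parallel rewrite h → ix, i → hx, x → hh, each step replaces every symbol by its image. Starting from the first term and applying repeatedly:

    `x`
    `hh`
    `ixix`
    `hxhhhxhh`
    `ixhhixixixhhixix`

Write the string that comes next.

Applying the rule to each of the 16 symbols of ixhhixixixhhixix gives the pieces hx hh ix ix hx hh hx hh hx hh ix ix hx hh hx hh, which concatenate to the answer.

hxhhixixhxhhhxhhhxhhixixhxhhhxhh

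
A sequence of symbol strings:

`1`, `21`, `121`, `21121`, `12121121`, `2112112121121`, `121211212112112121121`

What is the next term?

From term 3 onward, concatenate the second-to-last term with the last: 1·21 = 121, 21·121 = 21121, …
So term 8 is 2112112121121·121211212112112121121.

2112112121121121211212112112121121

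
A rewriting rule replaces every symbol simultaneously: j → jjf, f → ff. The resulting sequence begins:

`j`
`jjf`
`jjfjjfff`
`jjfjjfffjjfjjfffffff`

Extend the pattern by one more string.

jjfjjfffjjfjjfffffffjjfjjfffjjfjjfffffffffffffff

φ(jjfjjfffjjfjjfffffff) expands symbol-by-symbol to jjf jjf ff jjf jjf ff ff ff jjf jjf ff jjf jjf ff ff ff ff ff ff ff; joining the 20 pieces gives the next term.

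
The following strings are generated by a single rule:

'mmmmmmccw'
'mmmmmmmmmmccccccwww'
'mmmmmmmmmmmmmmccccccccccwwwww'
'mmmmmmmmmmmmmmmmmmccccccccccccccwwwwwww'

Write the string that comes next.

Each string has the form m^{4n+2} c^{4n-2} w^{2n-1} (n = 1, 2, …).
At n = 5 the blocks have lengths 22, 18, 9.

mmmmmmmmmmmmmmmmmmmmmmccccccccccccccccccwwwwwwwww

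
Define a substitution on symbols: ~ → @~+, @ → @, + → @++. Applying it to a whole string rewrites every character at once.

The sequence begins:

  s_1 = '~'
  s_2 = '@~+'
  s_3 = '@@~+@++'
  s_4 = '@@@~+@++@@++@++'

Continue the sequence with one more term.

@@@@~+@++@@++@++@@@++@++@@++@++

Replace each of the 15 characters of @@@~+@++@@++@++ in place — @ @ @ @~+ @++ @ @++ @++ @ @ @++ @++ @ @++ @++ — and concatenate.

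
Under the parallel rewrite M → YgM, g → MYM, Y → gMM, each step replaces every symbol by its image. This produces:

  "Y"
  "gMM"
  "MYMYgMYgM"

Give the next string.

YgMgMMYgMgMMMYMYgMgMMMYMYgM

Apply φ to MYMYgMYgM symbol by symbol: M→YgM, Y→gMM, M→YgM, Y→gMM, g→MYM, M→YgM, Y→gMM, g→MYM, M→YgM; joined: YgM gMM YgM gMM MYM YgM gMM MYM YgM.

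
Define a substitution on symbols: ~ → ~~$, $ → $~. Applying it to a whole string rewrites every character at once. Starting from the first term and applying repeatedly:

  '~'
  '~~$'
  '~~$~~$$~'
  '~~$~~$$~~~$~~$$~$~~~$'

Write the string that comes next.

Replace each of the 21 characters of ~~$~~$$~~~$~~$$~$~~~$ in place — ~~$ ~~$ $~ ~~$ ~~$ $~ $~ ~~$ ~~$ ~~$ $~ ~~$ ~~$ $~ $~ ~~$ $~ ~~$ ~~$ ~~$ $~ — and concatenate.

~~$~~$$~~~$~~$$~$~~~$~~$~~$$~~~$~~$$~$~~~$$~~~$~~$~~$$~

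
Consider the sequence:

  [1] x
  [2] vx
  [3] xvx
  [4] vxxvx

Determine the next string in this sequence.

Each term (from the third on) is the two preceding terms concatenated in order: term 3 = x·vx = xvx.
Continuing: xvx · vxxvx gives term 5.

xvxvxxvx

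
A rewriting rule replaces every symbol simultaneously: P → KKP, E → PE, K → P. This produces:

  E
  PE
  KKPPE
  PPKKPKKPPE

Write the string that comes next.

Expanding PPKKPKKPPE: P→KKP, P→KKP, K→P, K→P, P→KKP, K→P, K→P, P→KKP, P→KKP, E→PE. Concatenated: KKP KKP P P KKP P P KKP KKP PE.

KKPKKPPPKKPPPKKPKKPPE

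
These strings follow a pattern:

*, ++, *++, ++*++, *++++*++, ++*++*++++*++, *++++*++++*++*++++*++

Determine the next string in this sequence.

++*++*++++*++*++++*++++*++*++++*++

Each term (from the third on) is the two preceding terms concatenated in order: term 3 = *·++ = *++.
The next term joins ++*++*++++*++ and *++++*++++*++*++++*++.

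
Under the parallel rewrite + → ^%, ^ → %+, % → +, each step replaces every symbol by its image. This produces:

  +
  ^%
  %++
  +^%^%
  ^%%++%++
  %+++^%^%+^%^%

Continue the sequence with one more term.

+^%^%^%%++%++^%%++%++

Replace each of the 13 characters of %+++^%^%+^%^% in place — + ^% ^% ^% %+ + %+ + ^% %+ + %+ + — and concatenate.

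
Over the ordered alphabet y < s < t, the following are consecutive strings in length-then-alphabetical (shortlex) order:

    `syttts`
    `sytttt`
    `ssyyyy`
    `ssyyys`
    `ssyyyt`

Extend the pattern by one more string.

ssyysy

The successor of ssyyyt increments the rightmost position that isn't already t and resets every position after it to y.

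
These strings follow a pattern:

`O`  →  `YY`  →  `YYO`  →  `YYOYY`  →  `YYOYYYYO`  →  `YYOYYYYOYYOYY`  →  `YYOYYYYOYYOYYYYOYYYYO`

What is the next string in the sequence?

Each term (from the third on) is the previous term followed by the one before it: term 3 = YY·O = YYO.
Continuing: YYOYYYYOYYOYYYYOYYYYO · YYOYYYYOYYOYY gives term 8.

YYOYYYYOYYOYYYYOYYYYOYYOYYYYOYYOYY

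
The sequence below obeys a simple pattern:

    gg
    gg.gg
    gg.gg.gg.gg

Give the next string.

Each string is two copies of the previous one joined by '.'.
Doubling gg.gg.gg.gg with '.' between the halves:

gg.gg.gg.gg.gg.gg.gg.gg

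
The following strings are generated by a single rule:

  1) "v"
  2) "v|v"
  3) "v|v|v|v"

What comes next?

Every step duplicates the string with '|' between the halves.
So the next term is two copies of v|v|v|v with '|' between the halves.

v|v|v|v|v|v|v|v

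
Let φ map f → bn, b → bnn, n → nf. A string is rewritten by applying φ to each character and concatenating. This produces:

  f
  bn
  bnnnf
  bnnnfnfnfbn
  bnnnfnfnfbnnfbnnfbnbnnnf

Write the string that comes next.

bnnnfnfnfbnnfbnnfbnbnnnfnfbnbnnnfnfbnbnnnfbnnnfnfnfbn

Replace each of the 24 characters of bnnnfnfnfbnnfbnnfbnbnnnf in place — bnn nf nf nf bn nf bn nf bn bnn nf nf bn bnn nf nf bn bnn nf bnn nf nf nf bn — and concatenate.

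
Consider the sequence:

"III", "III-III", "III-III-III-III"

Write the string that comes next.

Every step duplicates the string with '-' between the halves.
Doubling III-III-III-III with '-' between the halves:

III-III-III-III-III-III-III-III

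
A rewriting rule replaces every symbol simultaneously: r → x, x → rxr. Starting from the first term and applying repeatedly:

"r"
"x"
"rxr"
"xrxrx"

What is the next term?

Apply φ to xrxrx symbol by symbol: x→rxr, r→x, x→rxr, r→x, x→rxr; joined: rxr x rxr x rxr.

rxrxrxrxrxr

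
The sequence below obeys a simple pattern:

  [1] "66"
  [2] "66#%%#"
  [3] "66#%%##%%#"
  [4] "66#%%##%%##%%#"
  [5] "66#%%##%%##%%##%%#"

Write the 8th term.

66#%%##%%##%%##%%##%%##%%##%%#

Every step adds #%%# to the end: s(k+1) = s(k)·#%%#.
From 66#%%##%%##%%##%%#, 3 further steps: 66#%%##%%##%%##%%# → 66#%%##%%##%%##%%##%%# → 66#%%##%%##%%##%%##%%##%%# → (answer).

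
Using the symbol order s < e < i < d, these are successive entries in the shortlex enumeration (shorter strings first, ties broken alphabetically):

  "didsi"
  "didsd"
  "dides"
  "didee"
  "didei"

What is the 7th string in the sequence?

didis

Advancing 2 positions from didei through didei → dided reaches term 7.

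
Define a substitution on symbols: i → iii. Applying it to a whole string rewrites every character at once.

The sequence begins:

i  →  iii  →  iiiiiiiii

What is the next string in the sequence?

iiiiiiiiiiiiiiiiiiiiiiiiiii

Rewriting each symbol of iiiiiiiii: i→iii, i→iii, i→iii, i→iii, i→iii, i→iii, i→iii, i→iii, i→iii, which concatenates to iii iii iii iii iii iii iii iii iii.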